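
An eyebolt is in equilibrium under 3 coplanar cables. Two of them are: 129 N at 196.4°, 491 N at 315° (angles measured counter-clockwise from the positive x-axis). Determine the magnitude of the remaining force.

Sum the known components: ΣF_x = 223.4 N, ΣF_y = -383.6 N.
For equilibrium the remaining force must supply (−ΣF_x, −ΣF_y) = (-223.4, 383.6) N.
Magnitude = √((-223.4)² + (383.6)²) = 443.9 N; direction = atan2(383.6, -223.4) = 120.2°.

F ≈ 444 N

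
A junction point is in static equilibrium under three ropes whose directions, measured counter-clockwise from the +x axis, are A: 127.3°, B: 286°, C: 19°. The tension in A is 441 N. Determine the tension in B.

T_B ≈ 419 N

Resolve: ΣF_x = 441 cos 127.3° + T_B cos 286° + T_C cos 19° = 0.
        ΣF_y = 441 sin 127.3° + T_B sin 286° + T_C sin 19° = 0.
The known terms sum to (-267.2, 350.8) N, so 0.2756 T_B + 0.9455 T_C = 267.2 and -0.9613 T_B + 0.3256 T_C = -350.8.
Solving simultaneously: T_B = 419.3 N, T_C = 160.4 N.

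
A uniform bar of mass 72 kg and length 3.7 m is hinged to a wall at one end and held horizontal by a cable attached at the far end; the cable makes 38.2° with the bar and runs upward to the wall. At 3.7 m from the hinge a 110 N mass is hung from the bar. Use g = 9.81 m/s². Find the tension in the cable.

T ≈ 749 N

Take torques about the hinge: T sin 38.2° · 3.7 = 72×9.81×1.85 + 110×3.7 = 1713.7 N·m.
So T = 1713.7 / (0.6184 × 3.7) = 748.95 N.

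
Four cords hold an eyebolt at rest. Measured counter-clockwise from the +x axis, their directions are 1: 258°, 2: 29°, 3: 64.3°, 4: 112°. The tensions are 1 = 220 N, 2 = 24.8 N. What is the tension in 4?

T_4 ≈ 89.8 N

Resolve: ΣF_x = 220 cos 258° + 24.8 cos 29° + T_3 cos 64.3° + T_4 cos 112° = 0.
        ΣF_y = 220 sin 258° + 24.8 sin 29° + T_3 sin 64.3° + T_4 sin 112° = 0.
The known terms sum to (-24.05, -203.2) N, so 0.4337 T_3 − 0.3746 T_4 = 24.05 and 0.9011 T_3 + 0.9272 T_4 = 203.2.
Solving simultaneously: T_3 = 133 N, T_4 = 89.82 N.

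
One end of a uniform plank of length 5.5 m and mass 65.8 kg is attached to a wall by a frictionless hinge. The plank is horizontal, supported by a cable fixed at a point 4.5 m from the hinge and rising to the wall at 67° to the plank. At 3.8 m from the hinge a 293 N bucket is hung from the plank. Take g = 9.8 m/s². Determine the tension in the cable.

Take torques about the hinge: T sin 67° · 4.5 = 65.8×9.8×2.75 + 293×3.8 = 2886.7 N·m.
So T = 2886.7 / (0.9205 × 4.5) = 696.89 N.

T ≈ 697 N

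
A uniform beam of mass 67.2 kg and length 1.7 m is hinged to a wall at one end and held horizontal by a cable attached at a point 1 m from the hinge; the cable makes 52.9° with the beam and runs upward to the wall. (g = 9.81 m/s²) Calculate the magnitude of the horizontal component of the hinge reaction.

H_x ≈ 424 N

Take torques about the hinge: T sin 52.9° · 1 = 67.2×9.81×0.85 = 560.35 N·m.
So T = 560.35 / (0.7976 × 1) = 702.56 N.
ΣF_x = 0: H_x = T cos 52.9° = 423.79 N.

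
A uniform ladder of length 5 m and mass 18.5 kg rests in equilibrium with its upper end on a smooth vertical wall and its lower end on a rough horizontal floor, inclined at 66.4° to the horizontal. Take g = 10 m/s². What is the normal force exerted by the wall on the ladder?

Torques about the foot: N_wall · 5 sin 66.4° = 18.5×10×2.5 cos 66.4° → N_wall = 40.412 N.

N_wall ≈ 40.4 N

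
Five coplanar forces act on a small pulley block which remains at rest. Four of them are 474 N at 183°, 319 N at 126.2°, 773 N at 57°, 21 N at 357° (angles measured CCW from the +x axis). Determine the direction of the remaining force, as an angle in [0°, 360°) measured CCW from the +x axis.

Sum the known components: ΣF_x = -219.8 N, ΣF_y = 879.8 N.
For equilibrium the remaining force must supply (−ΣF_x, −ΣF_y) = (219.8, -879.8) N.
Magnitude = √((219.8)² + (-879.8)²) = 906.8 N; direction = atan2(-879.8, 219.8) = 284.0°.

θ ≈ 284°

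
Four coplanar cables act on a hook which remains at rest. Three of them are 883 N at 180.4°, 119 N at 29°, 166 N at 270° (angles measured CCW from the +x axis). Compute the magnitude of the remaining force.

Sum the known components: ΣF_x = -778.9 N, ΣF_y = -114.5 N.
For equilibrium the remaining force must supply (−ΣF_x, −ΣF_y) = (778.9, 114.5) N.
Magnitude = √((778.9)² + (114.5)²) = 787.3 N; direction = atan2(114.5, 778.9) = 8.4°.

F ≈ 787 N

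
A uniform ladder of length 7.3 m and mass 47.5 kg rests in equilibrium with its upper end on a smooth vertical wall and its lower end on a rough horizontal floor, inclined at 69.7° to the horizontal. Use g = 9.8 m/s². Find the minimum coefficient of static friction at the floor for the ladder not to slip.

ΣF_y = 0: N_floor = 47.5×9.8 = 465.5 N.
Torques about the foot: N_wall · 7.3 sin 69.7° = 47.5×9.8×3.65 cos 69.7° → N_wall = 86.097 N.
ΣF_x = 0: f_floor = N_wall = 86.097 N.
μ_min = f_floor / N_floor = 86.097 / 465.5 = 0.185.

μ_min ≈ 0.185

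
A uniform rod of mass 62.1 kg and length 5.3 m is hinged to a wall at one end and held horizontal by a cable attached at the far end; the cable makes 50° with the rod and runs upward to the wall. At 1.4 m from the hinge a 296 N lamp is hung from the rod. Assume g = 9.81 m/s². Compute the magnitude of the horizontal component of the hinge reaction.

Take torques about the hinge: T sin 50° · 5.3 = 62.1×9.81×2.65 + 296×1.4 = 2028.8 N·m.
So T = 2028.8 / (0.7660 × 5.3) = 499.7 N.
ΣF_x = 0: H_x = T cos 50° = 321.2 N.

H_x ≈ 321 N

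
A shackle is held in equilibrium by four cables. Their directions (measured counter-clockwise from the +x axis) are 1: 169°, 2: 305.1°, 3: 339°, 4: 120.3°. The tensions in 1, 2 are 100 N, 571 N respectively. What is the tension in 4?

Resolve: ΣF_x = 100 cos 169° + 571 cos 305.1° + T_3 cos 339° + T_4 cos 120.3° = 0.
        ΣF_y = 100 sin 169° + 571 sin 305.1° + T_3 sin 339° + T_4 sin 120.3° = 0.
The known terms sum to (230.2, -448.1) N, so 0.9336 T_3 − 0.5045 T_4 = -230.2 and -0.3584 T_3 + 0.8634 T_4 = 448.1.
Solving simultaneously: T_3 = 43.74 N, T_4 = 537.1 N.

T_4 ≈ 537 N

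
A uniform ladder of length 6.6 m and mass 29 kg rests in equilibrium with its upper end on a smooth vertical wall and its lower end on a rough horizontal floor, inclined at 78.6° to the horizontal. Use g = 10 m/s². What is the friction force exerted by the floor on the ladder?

f ≈ 29.2 N

Torques about the foot: N_wall · 6.6 sin 78.6° = 29×10×3.3 cos 78.6° → N_wall = 29.237 N.
ΣF_x = 0: f_floor = N_wall = 29.237 N.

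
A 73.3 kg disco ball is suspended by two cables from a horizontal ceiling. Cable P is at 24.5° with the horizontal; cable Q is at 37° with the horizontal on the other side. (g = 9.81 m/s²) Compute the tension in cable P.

T_P ≈ 653 N

Weight W = 73.3 × 9.81 = 719.1 N acts straight down.
Horizontal: T_P cos 24.5° = T_Q cos 37°  →  T_Q = 1.139 T_P.
Vertical: T_P sin 24.5° + T_Q sin 37° = 719.1.
Substituting the horizontal relation into the vertical equation gives 1.1 T_P = 719.1, so T_P = 653.5 N.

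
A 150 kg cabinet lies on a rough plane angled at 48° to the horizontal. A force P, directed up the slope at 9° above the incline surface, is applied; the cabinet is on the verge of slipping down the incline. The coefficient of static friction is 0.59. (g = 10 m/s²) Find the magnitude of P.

P ≈ 584 N

On the verge of sliding down the incline, friction equals μN and acts up the slope.
Perpendicular: N + P sin 9° = W cos 48° = 1004 N.
Along incline: P cos 9° + μN = W sin 48° with W sin 48° = 1115 N.
Solving the pair for P and N: P = 583.6 N, N = 912.4 N (and f = μN = 538.3 N).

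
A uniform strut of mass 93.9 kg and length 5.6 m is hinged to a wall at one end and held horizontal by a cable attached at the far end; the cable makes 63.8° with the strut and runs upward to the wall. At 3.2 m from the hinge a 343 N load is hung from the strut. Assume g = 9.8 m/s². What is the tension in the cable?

T ≈ 731 N

Take torques about the hinge: T sin 63.8° · 5.6 = 93.9×9.8×2.8 + 343×3.2 = 3674.2 N·m.
So T = 3674.2 / (0.8973 × 5.6) = 731.24 N.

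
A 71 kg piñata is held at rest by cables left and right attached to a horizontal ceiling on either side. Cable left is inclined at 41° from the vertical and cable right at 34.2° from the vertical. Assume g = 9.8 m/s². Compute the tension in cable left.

T_left ≈ 405 N

Angles from the horizontal: cable left is 90° − 41° = 49°, cable right is 90° − 34.2° = 55.8°.
Weight W = 71 × 9.8 = 695.8 N acts straight down.
Horizontal: T_left cos 49° = T_right cos 55.8°  →  T_right = 1.167 T_left.
Vertical: T_left sin 49° + T_right sin 55.8° = 695.8.
Substituting the horizontal relation into the vertical equation gives 1.72 T_left = 695.8, so T_left = 404.5 N.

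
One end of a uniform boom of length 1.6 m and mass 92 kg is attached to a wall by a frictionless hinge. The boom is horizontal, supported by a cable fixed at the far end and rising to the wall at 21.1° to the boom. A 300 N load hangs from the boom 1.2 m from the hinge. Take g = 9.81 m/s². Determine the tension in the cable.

T ≈ 1880 N

Take torques about the hinge: T sin 21.1° · 1.6 = 92×9.81×0.8 + 300×1.2 = 1082 N·m.
So T = 1082 / (0.3600 × 1.6) = 1878.5 N.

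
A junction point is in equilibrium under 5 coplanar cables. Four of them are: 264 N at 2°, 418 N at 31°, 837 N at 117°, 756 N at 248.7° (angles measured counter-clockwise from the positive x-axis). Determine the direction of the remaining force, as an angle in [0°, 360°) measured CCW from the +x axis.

Sum the known components: ΣF_x = -32.47 N, ΣF_y = 265.9 N.
For equilibrium the remaining force must supply (−ΣF_x, −ΣF_y) = (32.47, -265.9) N.
Magnitude = √((32.47)² + (-265.9)²) = 267.9 N; direction = atan2(-265.9, 32.47) = 277.0°.

θ ≈ 277°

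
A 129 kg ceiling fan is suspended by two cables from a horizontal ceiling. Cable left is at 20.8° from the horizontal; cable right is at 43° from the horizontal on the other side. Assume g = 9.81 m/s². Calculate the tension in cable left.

Weight W = 129 × 9.81 = 1265 N acts straight down.
Horizontal: T_left cos 20.8° = T_right cos 43°  →  T_right = 1.278 T_left.
Vertical: T_left sin 20.8° + T_right sin 43° = 1265.
Substituting the horizontal relation into the vertical equation gives 1.227 T_left = 1265, so T_left = 1031 N.

T_left ≈ 1030 N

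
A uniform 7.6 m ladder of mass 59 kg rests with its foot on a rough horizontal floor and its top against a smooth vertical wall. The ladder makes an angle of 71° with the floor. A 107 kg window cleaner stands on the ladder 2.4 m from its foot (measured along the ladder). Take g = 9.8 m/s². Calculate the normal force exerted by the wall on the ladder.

Torques about the foot: N_wall · 7.6 sin 71° = 59×9.8×3.8 cos 71° + 107×9.8×2.4 cos 71° → N_wall = 213.56 N.

N_wall ≈ 214 N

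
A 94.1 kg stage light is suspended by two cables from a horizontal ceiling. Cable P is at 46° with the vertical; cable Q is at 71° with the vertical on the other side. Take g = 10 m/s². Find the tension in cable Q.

T_Q ≈ 760 N

Angles from the horizontal: cable P is 90° − 46° = 44°, cable Q is 90° − 71° = 19°.
Weight W = 94.1 × 10 = 941 N acts straight down.
Horizontal: T_P cos 44° = T_Q cos 19°  →  T_P = 1.314 T_Q.
Vertical: T_P sin 44° + T_Q sin 19° = 941.
Substituting the horizontal relation into the vertical equation gives 1.239 T_Q = 941, so T_Q = 759.7 N.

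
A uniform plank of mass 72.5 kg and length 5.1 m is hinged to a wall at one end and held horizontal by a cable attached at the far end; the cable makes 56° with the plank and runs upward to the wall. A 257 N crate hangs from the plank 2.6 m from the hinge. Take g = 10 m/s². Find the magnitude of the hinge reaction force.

Take torques about the hinge: T sin 56° · 5.1 = 72.5×10×2.55 + 257×2.6 = 2516.9 N·m.
So T = 2516.9 / (0.8290 × 5.1) = 595.29 N.
ΣF_x = 0: H_x = T cos 56° = 332.88 N.
ΣF_y = 0: H_y = (72.5×10 + 257) − T sin 56° = 982 − 493.52 = 488.48 N.
|H| = √(H_x² + H_y²) = √((332.88)² + (488.48)²) = 591.12 N.

|H| ≈ 591 N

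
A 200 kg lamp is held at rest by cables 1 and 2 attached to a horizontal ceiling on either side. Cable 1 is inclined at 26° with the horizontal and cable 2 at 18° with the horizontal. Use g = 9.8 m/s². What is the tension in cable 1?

Weight W = 200 × 9.8 = 1960 N acts straight down.
Horizontal: T_1 cos 26° = T_2 cos 18°  →  T_2 = 0.945 T_1.
Vertical: T_1 sin 26° + T_2 sin 18° = 1960.
Substituting the horizontal relation into the vertical equation gives 0.7304 T_1 = 1960, so T_1 = 2683 N.

T_1 ≈ 2680 N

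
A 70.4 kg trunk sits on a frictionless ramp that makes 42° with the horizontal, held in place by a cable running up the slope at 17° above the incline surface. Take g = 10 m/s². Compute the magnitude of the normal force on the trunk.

N ≈ 379 N

Take axes along and perpendicular to the incline. Weight components: W sin 42° = 471.1 N down-slope, W cos 42° = 523.2 N into the surface.
Along incline: T cos 17° = W sin 42° → T = 492.6 N.
Perpendicular: N = W cos 42° − T sin 17° = 379.2 N.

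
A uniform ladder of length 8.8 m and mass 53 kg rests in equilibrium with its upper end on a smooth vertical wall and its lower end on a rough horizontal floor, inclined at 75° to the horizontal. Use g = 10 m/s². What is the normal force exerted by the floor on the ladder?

N_floor ≈ 530 N

ΣF_y = 0: N_floor = 53×10 = 530 N.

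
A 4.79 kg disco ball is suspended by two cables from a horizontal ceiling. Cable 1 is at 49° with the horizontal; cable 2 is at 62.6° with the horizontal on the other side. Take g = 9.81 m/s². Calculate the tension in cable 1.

Weight W = 4.79 × 9.81 = 46.99 N acts straight down.
Horizontal: T_1 cos 49° = T_2 cos 62.6°  →  T_2 = 1.426 T_1.
Vertical: T_1 sin 49° + T_2 sin 62.6° = 46.99.
Substituting the horizontal relation into the vertical equation gives 2.02 T_1 = 46.99, so T_1 = 23.26 N.

T_1 ≈ 23.3 N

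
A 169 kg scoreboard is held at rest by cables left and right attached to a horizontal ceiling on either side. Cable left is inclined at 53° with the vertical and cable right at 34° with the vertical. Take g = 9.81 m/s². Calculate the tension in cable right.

Angles from the horizontal: cable left is 90° − 53° = 37°, cable right is 90° − 34° = 56°.
Weight W = 169 × 9.81 = 1658 N acts straight down.
Horizontal: T_left cos 37° = T_right cos 56°  →  T_left = 0.7002 T_right.
Vertical: T_left sin 37° + T_right sin 56° = 1658.
Substituting the horizontal relation into the vertical equation gives 1.25 T_right = 1658, so T_right = 1326 N.

T_right ≈ 1330 N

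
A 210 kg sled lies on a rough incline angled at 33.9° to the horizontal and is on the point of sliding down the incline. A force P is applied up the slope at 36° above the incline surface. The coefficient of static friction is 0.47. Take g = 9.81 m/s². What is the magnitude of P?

On the verge of sliding down the incline, friction equals μN and acts up the slope.
Perpendicular: N + P sin 36° = W cos 33.9° = 1710 N.
Along incline: P cos 36° + μN = W sin 33.9° with W sin 33.9° = 1149 N.
Solving the pair for P and N: P = 648.2 N, N = 1329 N (and f = μN = 624.6 N).

P ≈ 648 N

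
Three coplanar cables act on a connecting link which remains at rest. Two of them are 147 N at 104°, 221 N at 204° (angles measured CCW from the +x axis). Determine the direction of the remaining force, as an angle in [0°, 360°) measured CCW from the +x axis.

θ ≈ 347°

Sum the known components: ΣF_x = -237.5 N, ΣF_y = 52.74 N.
For equilibrium the remaining force must supply (−ΣF_x, −ΣF_y) = (237.5, -52.74) N.
Magnitude = √((237.5)² + (-52.74)²) = 243.2 N; direction = atan2(-52.74, 237.5) = 347.5°.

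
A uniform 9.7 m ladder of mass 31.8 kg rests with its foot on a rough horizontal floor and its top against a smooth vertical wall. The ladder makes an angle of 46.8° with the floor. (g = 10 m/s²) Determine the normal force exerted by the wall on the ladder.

N_wall ≈ 149 N

Torques about the foot: N_wall · 9.7 sin 46.8° = 31.8×10×4.85 cos 46.8° → N_wall = 149.31 N.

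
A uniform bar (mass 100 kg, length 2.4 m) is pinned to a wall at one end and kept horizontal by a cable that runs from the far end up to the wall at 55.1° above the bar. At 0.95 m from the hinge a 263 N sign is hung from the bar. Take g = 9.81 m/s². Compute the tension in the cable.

T ≈ 725 N

Take torques about the hinge: T sin 55.1° · 2.4 = 100×9.81×1.2 + 263×0.95 = 1427 N·m.
So T = 1427 / (0.8202 × 2.4) = 724.99 N.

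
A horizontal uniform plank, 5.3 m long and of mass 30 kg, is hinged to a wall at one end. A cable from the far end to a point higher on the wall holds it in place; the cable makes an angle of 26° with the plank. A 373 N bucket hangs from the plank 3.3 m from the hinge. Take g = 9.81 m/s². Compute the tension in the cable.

T ≈ 865 N

Take torques about the hinge: T sin 26° · 5.3 = 30×9.81×2.65 + 373×3.3 = 2010.8 N·m.
So T = 2010.8 / (0.4384 × 5.3) = 865.47 N.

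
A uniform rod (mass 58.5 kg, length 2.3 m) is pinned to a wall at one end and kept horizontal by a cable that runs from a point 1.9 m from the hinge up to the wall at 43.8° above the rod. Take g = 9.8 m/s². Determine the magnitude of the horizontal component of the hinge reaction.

H_x ≈ 362 N

Take torques about the hinge: T sin 43.8° · 1.9 = 58.5×9.8×1.15 = 659.3 N·m.
So T = 659.3 / (0.6921 × 1.9) = 501.34 N.
ΣF_x = 0: H_x = T cos 43.8° = 361.85 N.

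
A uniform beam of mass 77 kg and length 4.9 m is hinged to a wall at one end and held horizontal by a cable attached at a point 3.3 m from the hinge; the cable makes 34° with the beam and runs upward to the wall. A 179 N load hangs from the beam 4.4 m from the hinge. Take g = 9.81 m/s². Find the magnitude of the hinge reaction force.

|H| ≈ 1190 N

Take torques about the hinge: T sin 34° · 3.3 = 77×9.81×2.45 + 179×4.4 = 2638.3 N·m.
So T = 2638.3 / (0.5592 × 3.3) = 1429.7 N.
ΣF_x = 0: H_x = T cos 34° = 1185.3 N.
ΣF_y = 0: H_y = (77×9.81 + 179) − T sin 34° = 934.37 − 799.47 = 134.9 N.
|H| = √(H_x² + H_y²) = √((1185.3)² + (134.9)²) = 1192.9 N.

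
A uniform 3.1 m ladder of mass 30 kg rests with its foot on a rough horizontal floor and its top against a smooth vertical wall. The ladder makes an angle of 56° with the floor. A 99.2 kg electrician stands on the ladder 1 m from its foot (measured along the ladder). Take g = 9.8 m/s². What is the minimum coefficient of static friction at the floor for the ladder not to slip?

ΣF_y = 0: N_floor = 30×9.8 + 99.2×9.8 = 1266.2 N.
Torques about the foot: N_wall · 3.1 sin 56° = 30×9.8×1.55 cos 56° + 99.2×9.8×1 cos 56° → N_wall = 310.68 N.
ΣF_x = 0: f_floor = N_wall = 310.68 N.
μ_min = f_floor / N_floor = 310.68 / 1266.2 = 0.2454.

μ_min ≈ 0.245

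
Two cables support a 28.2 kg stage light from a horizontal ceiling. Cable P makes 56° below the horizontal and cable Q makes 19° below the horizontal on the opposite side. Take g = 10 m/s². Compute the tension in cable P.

T_P ≈ 276 N

Weight W = 28.2 × 10 = 282 N acts straight down.
Horizontal: T_P cos 56° = T_Q cos 19°  →  T_Q = 0.5914 T_P.
Vertical: T_P sin 56° + T_Q sin 19° = 282.
Substituting the horizontal relation into the vertical equation gives 1.022 T_P = 282, so T_P = 276 N.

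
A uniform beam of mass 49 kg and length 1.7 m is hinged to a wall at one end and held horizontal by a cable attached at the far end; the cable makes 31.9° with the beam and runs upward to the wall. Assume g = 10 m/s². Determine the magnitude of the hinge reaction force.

|H| ≈ 464 N

Take torques about the hinge: T sin 31.9° · 1.7 = 49×10×0.85 = 416.5 N·m.
So T = 416.5 / (0.5284 × 1.7) = 463.63 N.
ΣF_x = 0: H_x = T cos 31.9° = 393.61 N.
ΣF_y = 0: H_y = (49×10) − T sin 31.9° = 490 − 245 = 245 N.
|H| = √(H_x² + H_y²) = √((393.61)² + (245)²) = 463.63 N.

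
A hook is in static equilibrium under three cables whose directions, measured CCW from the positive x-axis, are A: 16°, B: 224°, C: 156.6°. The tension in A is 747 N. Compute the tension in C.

T_C ≈ 380 N

Resolve: ΣF_x = 747 cos 16° + T_B cos 224° + T_C cos 156.6° = 0.
        ΣF_y = 747 sin 16° + T_B sin 224° + T_C sin 156.6° = 0.
The known terms sum to (718.1, 205.9) N, so -0.7193 T_B − 0.9178 T_C = -718.1 and -0.6947 T_B + 0.3971 T_C = -205.9.
Solving simultaneously: T_B = 513.6 N, T_C = 379.9 N.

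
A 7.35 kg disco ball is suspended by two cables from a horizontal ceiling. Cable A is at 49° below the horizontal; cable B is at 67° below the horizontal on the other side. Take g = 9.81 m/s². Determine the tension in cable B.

T_B ≈ 52.6 N

Weight W = 7.35 × 9.81 = 72.1 N acts straight down.
Horizontal: T_A cos 49° = T_B cos 67°  →  T_A = 0.5956 T_B.
Vertical: T_A sin 49° + T_B sin 67° = 72.1.
Substituting the horizontal relation into the vertical equation gives 1.37 T_B = 72.1, so T_B = 52.63 N.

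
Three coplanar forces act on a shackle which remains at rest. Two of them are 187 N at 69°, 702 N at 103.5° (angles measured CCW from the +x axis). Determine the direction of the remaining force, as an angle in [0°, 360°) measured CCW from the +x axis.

Sum the known components: ΣF_x = -96.86 N, ΣF_y = 857.2 N.
For equilibrium the remaining force must supply (−ΣF_x, −ΣF_y) = (96.86, -857.2) N.
Magnitude = √((96.86)² + (-857.2)²) = 862.6 N; direction = atan2(-857.2, 96.86) = 276.4°.

θ ≈ 276°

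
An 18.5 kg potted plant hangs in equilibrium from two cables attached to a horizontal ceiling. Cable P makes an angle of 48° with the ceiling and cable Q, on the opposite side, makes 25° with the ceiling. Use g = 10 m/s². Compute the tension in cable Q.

Weight W = 18.5 × 10 = 185 N acts straight down.
Horizontal: T_P cos 48° = T_Q cos 25°  →  T_P = 1.354 T_Q.
Vertical: T_P sin 48° + T_Q sin 25° = 185.
Substituting the horizontal relation into the vertical equation gives 1.429 T_Q = 185, so T_Q = 129.4 N.

T_Q ≈ 129 N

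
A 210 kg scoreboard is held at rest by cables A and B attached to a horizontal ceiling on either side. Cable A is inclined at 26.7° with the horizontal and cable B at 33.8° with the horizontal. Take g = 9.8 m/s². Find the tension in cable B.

T_B ≈ 2110 N

Weight W = 210 × 9.8 = 2058 N acts straight down.
Horizontal: T_A cos 26.7° = T_B cos 33.8°  →  T_A = 0.9302 T_B.
Vertical: T_A sin 26.7° + T_B sin 33.8° = 2058.
Substituting the horizontal relation into the vertical equation gives 0.9742 T_B = 2058, so T_B = 2112 N.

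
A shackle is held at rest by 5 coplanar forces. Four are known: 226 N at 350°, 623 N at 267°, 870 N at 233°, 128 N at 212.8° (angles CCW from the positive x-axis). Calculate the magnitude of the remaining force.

F ≈ 1490 N

Sum the known components: ΣF_x = -441.2 N, ΣF_y = -1426 N.
For equilibrium the remaining force must supply (−ΣF_x, −ΣF_y) = (441.2, 1426) N.
Magnitude = √((441.2)² + (1426)²) = 1492 N; direction = atan2(1426, 441.2) = 72.8°.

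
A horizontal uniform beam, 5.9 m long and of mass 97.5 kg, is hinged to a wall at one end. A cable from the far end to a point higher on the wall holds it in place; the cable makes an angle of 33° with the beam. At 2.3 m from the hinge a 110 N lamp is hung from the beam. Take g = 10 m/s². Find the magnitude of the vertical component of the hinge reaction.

Take torques about the hinge: T sin 33° · 5.9 = 97.5×10×2.95 + 110×2.3 = 3129.2 N·m.
So T = 3129.2 / (0.5446 × 5.9) = 973.82 N.
ΣF_y = 0: H_y = (97.5×10 + 110) − T sin 33° = 1085 − 530.38 = 554.62 N.

|H_y| ≈ 555 N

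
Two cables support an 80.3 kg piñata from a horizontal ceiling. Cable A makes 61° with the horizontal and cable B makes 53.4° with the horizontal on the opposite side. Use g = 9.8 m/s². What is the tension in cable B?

T_B ≈ 419 N

Weight W = 80.3 × 9.8 = 786.9 N acts straight down.
Horizontal: T_A cos 61° = T_B cos 53.4°  →  T_A = 1.23 T_B.
Vertical: T_A sin 61° + T_B sin 53.4° = 786.9.
Substituting the horizontal relation into the vertical equation gives 1.878 T_B = 786.9, so T_B = 418.9 N.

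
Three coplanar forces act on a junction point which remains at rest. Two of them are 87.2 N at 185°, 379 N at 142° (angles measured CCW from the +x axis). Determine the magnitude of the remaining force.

Sum the known components: ΣF_x = -385.5 N, ΣF_y = 225.7 N.
For equilibrium the remaining force must supply (−ΣF_x, −ΣF_y) = (385.5, -225.7) N.
Magnitude = √((385.5)² + (-225.7)²) = 446.8 N; direction = atan2(-225.7, 385.5) = 329.6°.

F ≈ 447 N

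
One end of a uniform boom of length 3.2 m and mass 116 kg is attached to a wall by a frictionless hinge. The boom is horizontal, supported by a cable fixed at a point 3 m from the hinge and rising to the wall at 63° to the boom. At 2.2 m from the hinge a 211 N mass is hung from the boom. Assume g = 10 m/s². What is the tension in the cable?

T ≈ 868 N

Take torques about the hinge: T sin 63° · 3 = 116×10×1.6 + 211×2.2 = 2320.2 N·m.
So T = 2320.2 / (0.8910 × 3) = 868.01 N.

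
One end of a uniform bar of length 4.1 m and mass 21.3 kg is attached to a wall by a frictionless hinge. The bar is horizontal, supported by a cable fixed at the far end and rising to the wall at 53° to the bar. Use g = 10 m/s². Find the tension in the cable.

Take torques about the hinge: T sin 53° · 4.1 = 21.3×10×2.05 = 436.65 N·m.
So T = 436.65 / (0.7986 × 4.1) = 133.35 N.

T ≈ 133 N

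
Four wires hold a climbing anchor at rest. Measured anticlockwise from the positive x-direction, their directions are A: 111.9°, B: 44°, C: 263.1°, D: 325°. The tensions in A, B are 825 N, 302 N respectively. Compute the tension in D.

T_D ≈ 235 N

Resolve: ΣF_x = 825 cos 111.9° + 302 cos 44° + T_C cos 263.1° + T_D cos 325° = 0.
        ΣF_y = 825 sin 111.9° + 302 sin 44° + T_C sin 263.1° + T_D sin 325° = 0.
The known terms sum to (-90.47, 975.3) N, so -0.1201 T_C + 0.8192 T_D = 90.47 and -0.9928 T_C − 0.5736 T_D = -975.3.
Solving simultaneously: T_C = 846.8 N, T_D = 234.6 N.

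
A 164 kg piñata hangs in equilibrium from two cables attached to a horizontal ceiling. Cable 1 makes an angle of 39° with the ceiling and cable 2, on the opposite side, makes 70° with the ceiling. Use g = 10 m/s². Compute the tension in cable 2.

T_2 ≈ 1350 N

Weight W = 164 × 10 = 1640 N acts straight down.
Horizontal: T_1 cos 39° = T_2 cos 70°  →  T_1 = 0.4401 T_2.
Vertical: T_1 sin 39° + T_2 sin 70° = 1640.
Substituting the horizontal relation into the vertical equation gives 1.217 T_2 = 1640, so T_2 = 1348 N.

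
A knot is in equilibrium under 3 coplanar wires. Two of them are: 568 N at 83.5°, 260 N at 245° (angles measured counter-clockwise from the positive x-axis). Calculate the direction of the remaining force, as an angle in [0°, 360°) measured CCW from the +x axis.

Sum the known components: ΣF_x = -45.58 N, ΣF_y = 328.7 N.
For equilibrium the remaining force must supply (−ΣF_x, −ΣF_y) = (45.58, -328.7) N.
Magnitude = √((45.58)² + (-328.7)²) = 331.9 N; direction = atan2(-328.7, 45.58) = 277.9°.

θ ≈ 278°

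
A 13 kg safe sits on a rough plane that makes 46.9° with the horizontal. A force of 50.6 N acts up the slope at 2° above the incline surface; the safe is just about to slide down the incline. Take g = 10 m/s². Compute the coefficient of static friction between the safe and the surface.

μ ≈ 0.509

On the verge of sliding down the incline, friction is at its maximum μN and acts up the slope.
Perpendicular to incline: N = W cos 46.9° − P sin 2° = 88.83 − 1.766 = 87.06 N.
Along incline: P cos 2° + μN = W sin 46.9° → μ = (W sin 46.9° − P cos 2°) / N = 0.5094.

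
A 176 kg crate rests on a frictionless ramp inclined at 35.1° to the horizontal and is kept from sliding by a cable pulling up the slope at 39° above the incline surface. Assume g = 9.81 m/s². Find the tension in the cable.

T ≈ 1280 N

Take axes along and perpendicular to the incline. Weight components: W sin 35.1° = 992.8 N down-slope, W cos 35.1° = 1413 N into the surface.
Along incline: T cos 39° = W sin 35.1° → T = 1277 N.
Perpendicular: N = W cos 35.1° − T sin 39° = 608.6 N.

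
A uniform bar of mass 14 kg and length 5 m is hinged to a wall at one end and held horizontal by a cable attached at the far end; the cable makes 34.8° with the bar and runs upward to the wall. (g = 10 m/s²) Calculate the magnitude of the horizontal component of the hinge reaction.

Take torques about the hinge: T sin 34.8° · 5 = 14×10×2.5 = 350 N·m.
So T = 350 / (0.5707 × 5) = 122.65 N.
ΣF_x = 0: H_x = T cos 34.8° = 100.72 N.

H_x ≈ 101 N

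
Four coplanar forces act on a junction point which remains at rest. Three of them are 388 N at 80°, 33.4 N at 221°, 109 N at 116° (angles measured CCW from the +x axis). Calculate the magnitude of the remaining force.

F ≈ 458 N

Sum the known components: ΣF_x = -5.614 N, ΣF_y = 458.2 N.
For equilibrium the remaining force must supply (−ΣF_x, −ΣF_y) = (5.614, -458.2) N.
Magnitude = √((5.614)² + (-458.2)²) = 458.2 N; direction = atan2(-458.2, 5.614) = 270.7°.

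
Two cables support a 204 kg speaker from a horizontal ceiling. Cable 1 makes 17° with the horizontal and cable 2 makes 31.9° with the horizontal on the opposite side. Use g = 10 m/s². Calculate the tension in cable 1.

T_1 ≈ 2300 N

Weight W = 204 × 10 = 2040 N acts straight down.
Horizontal: T_1 cos 17° = T_2 cos 31.9°  →  T_2 = 1.126 T_1.
Vertical: T_1 sin 17° + T_2 sin 31.9° = 2040.
Substituting the horizontal relation into the vertical equation gives 0.8876 T_1 = 2040, so T_1 = 2298 N.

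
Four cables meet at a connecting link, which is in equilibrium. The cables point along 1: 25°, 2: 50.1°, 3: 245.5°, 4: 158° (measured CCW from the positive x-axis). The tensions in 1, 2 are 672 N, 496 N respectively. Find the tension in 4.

T_4 ≈ 569 N

Resolve: ΣF_x = 672 cos 25° + 496 cos 50.1° + T_3 cos 245.5° + T_4 cos 158° = 0.
        ΣF_y = 672 sin 25° + 496 sin 50.1° + T_3 sin 245.5° + T_4 sin 158° = 0.
The known terms sum to (927.2, 664.5) N, so -0.4147 T_3 − 0.9272 T_4 = -927.2 and -0.9100 T_3 + 0.3746 T_4 = -664.5.
Solving simultaneously: T_3 = 964.4 N, T_4 = 568.7 N.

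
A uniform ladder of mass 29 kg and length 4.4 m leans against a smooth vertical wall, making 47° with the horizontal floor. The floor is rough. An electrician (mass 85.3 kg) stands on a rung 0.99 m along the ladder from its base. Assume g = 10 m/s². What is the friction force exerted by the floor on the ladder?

f ≈ 314 N

Torques about the foot: N_wall · 4.4 sin 47° = 29×10×2.2 cos 47° + 85.3×10×0.99 cos 47° → N_wall = 314.19 N.
ΣF_x = 0: f_floor = N_wall = 314.19 N.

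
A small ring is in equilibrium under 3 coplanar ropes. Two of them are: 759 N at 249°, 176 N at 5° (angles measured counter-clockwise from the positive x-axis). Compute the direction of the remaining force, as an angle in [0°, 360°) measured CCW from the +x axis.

θ ≈ 82.1°

Sum the known components: ΣF_x = -96.67 N, ΣF_y = -693.2 N.
For equilibrium the remaining force must supply (−ΣF_x, −ΣF_y) = (96.67, 693.2) N.
Magnitude = √((96.67)² + (693.2)²) = 700 N; direction = atan2(693.2, 96.67) = 82.1°.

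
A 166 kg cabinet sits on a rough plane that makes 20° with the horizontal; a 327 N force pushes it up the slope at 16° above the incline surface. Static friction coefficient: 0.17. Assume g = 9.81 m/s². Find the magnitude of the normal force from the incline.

Axes along / perpendicular to the incline. W sin 20° = 557 N down-slope; W cos 20° = 1530 N into the surface.
Perpendicular: N = W cos 20° − P sin 16° = 1530 − 90.13 = 1440 N.
Along incline: P cos 16° + f = W sin 20° (friction acts up-slope) → f = 557 − 314.3 = 242.6 N.
|f| = 242.6 N ≤ μN = 244.8 N, so the cabinet is indeed static.

N ≈ 1440 N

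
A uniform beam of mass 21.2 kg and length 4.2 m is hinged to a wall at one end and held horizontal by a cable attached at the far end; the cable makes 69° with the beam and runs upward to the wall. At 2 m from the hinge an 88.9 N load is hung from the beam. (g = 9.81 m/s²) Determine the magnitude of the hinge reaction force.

|H| ≈ 161 N

Take torques about the hinge: T sin 69° · 4.2 = 21.2×9.81×2.1 + 88.9×2 = 614.54 N·m.
So T = 614.54 / (0.9336 × 4.2) = 156.73 N.
ΣF_x = 0: H_x = T cos 69° = 56.167 N.
ΣF_y = 0: H_y = (21.2×9.81 + 88.9) − T sin 69° = 296.87 − 146.32 = 150.55 N.
|H| = √(H_x² + H_y²) = √((56.167)² + (150.55)²) = 160.69 N.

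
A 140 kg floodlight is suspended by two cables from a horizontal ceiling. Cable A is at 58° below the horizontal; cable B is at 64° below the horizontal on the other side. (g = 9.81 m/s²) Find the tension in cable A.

T_A ≈ 710 N

Weight W = 140 × 9.81 = 1373 N acts straight down.
Horizontal: T_A cos 58° = T_B cos 64°  →  T_B = 1.209 T_A.
Vertical: T_A sin 58° + T_B sin 64° = 1373.
Substituting the horizontal relation into the vertical equation gives 1.935 T_A = 1373, so T_A = 709.9 N.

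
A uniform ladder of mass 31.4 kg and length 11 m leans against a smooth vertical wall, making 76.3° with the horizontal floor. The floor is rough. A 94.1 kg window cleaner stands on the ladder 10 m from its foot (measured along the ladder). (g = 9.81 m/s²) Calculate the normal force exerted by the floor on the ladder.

N_floor ≈ 1230 N

ΣF_y = 0: N_floor = 31.4×9.81 + 94.1×9.81 = 1231.2 N.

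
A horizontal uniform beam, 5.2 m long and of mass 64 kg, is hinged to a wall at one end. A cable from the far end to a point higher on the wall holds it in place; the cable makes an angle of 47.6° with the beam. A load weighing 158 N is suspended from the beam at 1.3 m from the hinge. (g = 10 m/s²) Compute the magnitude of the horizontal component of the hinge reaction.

H_x ≈ 328 N

Take torques about the hinge: T sin 47.6° · 5.2 = 64×10×2.6 + 158×1.3 = 1869.4 N·m.
So T = 1869.4 / (0.7385 × 5.2) = 486.83 N.
ΣF_x = 0: H_x = T cos 47.6° = 328.27 N.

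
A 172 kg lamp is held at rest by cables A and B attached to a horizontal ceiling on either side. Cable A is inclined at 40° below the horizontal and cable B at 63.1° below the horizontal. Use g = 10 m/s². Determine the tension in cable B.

T_B ≈ 1350 N

Weight W = 172 × 10 = 1720 N acts straight down.
Horizontal: T_A cos 40° = T_B cos 63.1°  →  T_A = 0.5906 T_B.
Vertical: T_A sin 40° + T_B sin 63.1° = 1720.
Substituting the horizontal relation into the vertical equation gives 1.271 T_B = 1720, so T_B = 1353 N.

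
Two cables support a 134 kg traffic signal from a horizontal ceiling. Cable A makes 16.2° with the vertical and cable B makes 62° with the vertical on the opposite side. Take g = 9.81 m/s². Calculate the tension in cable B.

Angles from the horizontal: cable A is 90° − 16.2° = 73.8°, cable B is 90° − 62° = 28°.
Weight W = 134 × 9.81 = 1315 N acts straight down.
Horizontal: T_A cos 73.8° = T_B cos 28°  →  T_A = 3.165 T_B.
Vertical: T_A sin 73.8° + T_B sin 28° = 1315.
Substituting the horizontal relation into the vertical equation gives 3.509 T_B = 1315, so T_B = 374.7 N.

T_B ≈ 375 N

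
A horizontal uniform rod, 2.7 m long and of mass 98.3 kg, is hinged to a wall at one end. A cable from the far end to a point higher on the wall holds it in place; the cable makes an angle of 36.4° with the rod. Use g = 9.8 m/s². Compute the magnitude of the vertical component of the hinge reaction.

|H_y| ≈ 482 N

Take torques about the hinge: T sin 36.4° · 2.7 = 98.3×9.8×1.35 = 1300.5 N·m.
So T = 1300.5 / (0.5934 × 2.7) = 811.69 N.
ΣF_y = 0: H_y = (98.3×9.8) − T sin 36.4° = 963.34 − 481.67 = 481.67 N.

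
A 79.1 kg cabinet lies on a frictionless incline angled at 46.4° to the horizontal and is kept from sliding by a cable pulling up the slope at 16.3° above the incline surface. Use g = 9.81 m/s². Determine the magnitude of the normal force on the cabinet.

Take axes along and perpendicular to the incline. Weight components: W sin 46.4° = 561.9 N down-slope, W cos 46.4° = 535.1 N into the surface.
Along incline: T cos 16.3° = W sin 46.4° → T = 585.5 N.
Perpendicular: N = W cos 46.4° − T sin 16.3° = 370.8 N.

N ≈ 371 N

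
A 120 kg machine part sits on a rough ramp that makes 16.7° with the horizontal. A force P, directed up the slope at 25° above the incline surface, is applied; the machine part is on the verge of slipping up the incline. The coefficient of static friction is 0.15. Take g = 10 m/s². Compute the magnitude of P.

On the verge of sliding up the incline, friction equals μN and acts down the slope.
Perpendicular: N + P sin 25° = W cos 16.7° = 1149 N.
Along incline: P cos 25° = W sin 16.7° + μN  with W sin 16.7° = 344.8 N.
Solving the pair for P and N: P = 533.4 N, N = 924 N (and f = μN = 138.6 N).

P ≈ 533 N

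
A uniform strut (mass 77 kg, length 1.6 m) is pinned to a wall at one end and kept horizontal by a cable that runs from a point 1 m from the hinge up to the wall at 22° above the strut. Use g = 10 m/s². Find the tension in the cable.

T ≈ 1640 N

Take torques about the hinge: T sin 22° · 1 = 77×10×0.8 = 616 N·m.
So T = 616 / (0.3746 × 1) = 1644.4 N.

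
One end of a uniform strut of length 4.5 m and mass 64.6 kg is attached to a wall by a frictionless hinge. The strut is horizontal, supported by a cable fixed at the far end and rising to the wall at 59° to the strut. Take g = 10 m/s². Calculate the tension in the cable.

Take torques about the hinge: T sin 59° · 4.5 = 64.6×10×2.25 = 1453.5 N·m.
So T = 1453.5 / (0.8572 × 4.5) = 376.82 N.

T ≈ 377 N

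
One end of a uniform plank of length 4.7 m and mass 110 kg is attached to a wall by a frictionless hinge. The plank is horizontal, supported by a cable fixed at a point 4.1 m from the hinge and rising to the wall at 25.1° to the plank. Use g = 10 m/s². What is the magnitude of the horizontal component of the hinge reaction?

Take torques about the hinge: T sin 25.1° · 4.1 = 110×10×2.35 = 2585 N·m.
So T = 2585 / (0.4242 × 4.1) = 1486.3 N.
ΣF_x = 0: H_x = T cos 25.1° = 1345.9 N.

H_x ≈ 1350 N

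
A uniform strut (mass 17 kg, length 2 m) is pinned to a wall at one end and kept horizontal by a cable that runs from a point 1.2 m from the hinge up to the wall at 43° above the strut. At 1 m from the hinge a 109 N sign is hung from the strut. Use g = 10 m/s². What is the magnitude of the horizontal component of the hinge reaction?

Take torques about the hinge: T sin 43° · 1.2 = 17×10×1 + 109×1 = 279 N·m.
So T = 279 / (0.6820 × 1.2) = 340.91 N.
ΣF_x = 0: H_x = T cos 43° = 249.33 N.

H_x ≈ 249 N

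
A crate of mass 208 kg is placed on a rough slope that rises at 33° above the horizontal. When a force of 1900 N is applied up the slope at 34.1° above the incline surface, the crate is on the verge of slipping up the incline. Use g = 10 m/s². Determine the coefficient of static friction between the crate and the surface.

On the verge of sliding up the incline, friction is at its maximum μN and acts down the slope.
Perpendicular to incline: N = W cos 33° − P sin 34.1° = 1744 − 1065 = 679.2 N.
Along incline: P cos 34.1° − μN = W sin 33° → μ = −(W sin 33° − P cos 34.1°) / N = 0.6485.

μ ≈ 0.648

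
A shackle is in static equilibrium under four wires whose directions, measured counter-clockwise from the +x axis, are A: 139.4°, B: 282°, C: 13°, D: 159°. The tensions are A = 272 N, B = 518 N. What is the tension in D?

T_D ≈ 535 N

Resolve: ΣF_x = 272 cos 139.4° + 518 cos 282° + T_C cos 13° + T_D cos 159° = 0.
        ΣF_y = 272 sin 139.4° + 518 sin 282° + T_C sin 13° + T_D sin 159° = 0.
The known terms sum to (-98.82, -329.7) N, so 0.9744 T_C − 0.9336 T_D = 98.82 and 0.2250 T_C + 0.3584 T_D = 329.7.
Solving simultaneously: T_C = 613.7 N, T_D = 534.7 N.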